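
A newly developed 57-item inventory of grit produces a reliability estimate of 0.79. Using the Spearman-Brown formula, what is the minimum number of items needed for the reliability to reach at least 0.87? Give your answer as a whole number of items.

102

n = [0.87 × 0.21] / [0.79 × 0.13]
n = 0.1827 / 0.1027 ≈ 1.7790
1.7790 × 57 = 101.40 → 102 items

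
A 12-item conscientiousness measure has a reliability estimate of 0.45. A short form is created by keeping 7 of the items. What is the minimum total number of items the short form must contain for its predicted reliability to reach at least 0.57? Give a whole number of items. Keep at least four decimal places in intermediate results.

20

First, r for the 7-item form: n = 7/12 = 0.5833, so r_7 = 0.5833·0.45/(1 + (0.5833 − 1)·0.45) = 0.3231
Then solve for n' with r_old = 0.3231, r_target = 0.57: n' = 0.57(1 − 0.3231)/[0.3231(1 − 0.57)] = 2.7771
Items = 2.7771 × 7 ≈ 19.44 → 20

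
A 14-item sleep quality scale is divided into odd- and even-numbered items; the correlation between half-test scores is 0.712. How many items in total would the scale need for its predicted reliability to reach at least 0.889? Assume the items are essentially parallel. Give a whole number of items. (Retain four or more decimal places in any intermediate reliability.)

23

Corrected full-test reliability: r_full = 2 × 0.712 / (1 + 0.712) ≈ 0.8318
Solve Spearman-Brown for n: n = 0.889(1 − 0.8318) / [0.8318(1 − 0.889)] = 1.6195
Required items = 1.6195 × 14 = 22.67, so 23 items.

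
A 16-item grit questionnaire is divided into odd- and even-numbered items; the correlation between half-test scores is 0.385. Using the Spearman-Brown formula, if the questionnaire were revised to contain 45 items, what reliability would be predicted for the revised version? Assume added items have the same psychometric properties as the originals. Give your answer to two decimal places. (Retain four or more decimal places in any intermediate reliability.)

0.78

Full-test reliability from the split-half r: r_full = 2(0.385)/(1 + 0.385) = 0.5560
Length factor from 16 to 45 items: n = 45/16 = 2.8125
r_new = n·r_full / (1 + (n − 1)·r_full) = 1.5638 / 2.0078 ≈ 0.7789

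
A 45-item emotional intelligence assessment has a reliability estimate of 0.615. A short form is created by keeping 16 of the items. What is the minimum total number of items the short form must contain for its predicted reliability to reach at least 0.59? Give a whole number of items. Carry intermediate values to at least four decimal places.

Short-form reliability: n = 16/45 = 0.3556; r_16 = n·r/(1+(n−1)r) ≈ 0.3623
Then solve for n' with r_old = 0.3623, r_target = 0.59: n' = 0.59(1 − 0.3623)/[0.3623(1 − 0.59)] = 2.5329
Items = 2.5329 × 16 ≈ 40.53 → 41

41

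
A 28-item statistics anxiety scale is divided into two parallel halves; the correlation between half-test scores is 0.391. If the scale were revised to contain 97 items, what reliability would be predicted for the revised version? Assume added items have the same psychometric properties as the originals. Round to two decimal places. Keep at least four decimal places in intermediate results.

0.82

First correct the split-half correlation to full-test reliability: r_full = 2 × 0.391 / (1 + 0.391) ≈ 0.5622
Length factor from 28 to 97 items: n = 97/28 = 3.4643
r_new = n·r_full / (1 + (n − 1)·r_full) = 1.9476 / 2.3854 ≈ 0.8165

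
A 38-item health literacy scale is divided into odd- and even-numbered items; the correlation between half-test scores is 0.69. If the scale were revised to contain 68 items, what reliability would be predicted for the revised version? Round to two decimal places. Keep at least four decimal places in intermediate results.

0.89

Full-test reliability from the split-half r: r_full = 2(0.69)/(1 + 0.69) = 0.8166
Length factor from 38 to 68 items: n = 68/38 = 1.7895
r_new = n·r_full / (1 + (n − 1)·r_full) = 1.4613 / 1.6447 ≈ 0.8885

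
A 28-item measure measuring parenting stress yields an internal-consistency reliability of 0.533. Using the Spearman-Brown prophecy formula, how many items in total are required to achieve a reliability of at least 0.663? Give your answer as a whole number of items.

Rearranging the Spearman-Brown formula for n,
n = r_target (1 − r_old) / [ r_old (1 − r_target) ]
n = 0.663 × (1 − 0.533) / [ 0.533 × (1 − 0.663) ]
  = 0.309621 / 0.179621 = 1.7237
So the test needs 1.7237 × 28 ≈ 48.26 items; rounding up, 49.

49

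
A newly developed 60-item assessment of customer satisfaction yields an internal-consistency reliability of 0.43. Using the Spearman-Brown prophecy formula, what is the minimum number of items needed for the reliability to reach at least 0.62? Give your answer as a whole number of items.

Invert Spearman-Brown to solve for n:
n = r_target (1 − r_old) / [ r_old (1 − r_target) ]
n = [0.62 × 0.57] / [0.43 × 0.38]
  = 0.3534 / 0.1634 = 2.1628
Items needed = n × 60 = 2.1628 × 60 ≈ 129.77 → round up to 130

130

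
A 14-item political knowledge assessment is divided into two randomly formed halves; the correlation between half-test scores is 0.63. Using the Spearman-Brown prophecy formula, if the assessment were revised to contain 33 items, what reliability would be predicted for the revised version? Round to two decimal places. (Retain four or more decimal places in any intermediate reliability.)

0.89

First correct the split-half correlation to full-test reliability: r_full = 2 × 0.63 / (1 + 0.63) ≈ 0.7730
Length factor from 14 to 33 items: n = 33/14 = 2.3571
r_new = n·r_full / (1 + (n − 1)·r_full) = 1.8220 / 2.0490 ≈ 0.8892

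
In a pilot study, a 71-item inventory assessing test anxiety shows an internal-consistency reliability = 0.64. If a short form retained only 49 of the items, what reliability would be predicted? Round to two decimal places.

0.55

Length ratio n = 49/71 = 0.6901
Apply the Spearman-Brown prophecy formula, r' = nr / [1 + (n − 1)r]:
r_new = 0.6901·0.64 / [1 + (0.6901 − 1)·0.64]
     = 0.4417 / 0.8017 = 0.5510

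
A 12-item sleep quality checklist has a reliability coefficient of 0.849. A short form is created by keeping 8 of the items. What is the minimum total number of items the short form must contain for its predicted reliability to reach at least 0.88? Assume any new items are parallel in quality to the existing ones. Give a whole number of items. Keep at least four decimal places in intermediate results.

16

First, r for the 8-item form: n = 8/12 = 0.6667, so r_8 = 0.6667·0.849/(1 + (0.6667 − 1)·0.849) = 0.7894
Length factor from the short form to reach 0.88: n' = 0.88(1 − 0.7894) / [0.7894(1 − 0.88)] ≈ 1.9564
Total items = 1.9564 × 8 = 15.65, rounded up to 16.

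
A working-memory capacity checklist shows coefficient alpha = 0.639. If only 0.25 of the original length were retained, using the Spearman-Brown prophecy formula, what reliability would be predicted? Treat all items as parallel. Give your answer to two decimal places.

r_new = (0.25 × 0.639) / (1 + (0.25 − 1) × 0.639)
     = 0.1598 / 0.5208 = 0.3068

0.31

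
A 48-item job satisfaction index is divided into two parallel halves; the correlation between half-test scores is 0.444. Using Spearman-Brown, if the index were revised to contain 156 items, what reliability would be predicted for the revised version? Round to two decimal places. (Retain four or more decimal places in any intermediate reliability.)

0.84

Full-test reliability from the split-half r: r_full = 2(0.444)/(1 + 0.444) = 0.6150
Then adjust to 156 items: n = 156/48 = 3.2500
r_new = n·r_full / (1 + (n − 1)·r_full) = 1.9988 / 2.3838 ≈ 0.8385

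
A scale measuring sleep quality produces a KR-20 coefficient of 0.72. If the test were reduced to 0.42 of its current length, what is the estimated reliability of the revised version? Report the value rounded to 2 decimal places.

By Spearman-Brown, r_new = n r / (1 + (n − 1) r).
r_new = 0.42·0.72 / [1 + (0.42 − 1)·0.72]
r_new = 0.3024 / 0.5824 ≈ 0.5192

0.52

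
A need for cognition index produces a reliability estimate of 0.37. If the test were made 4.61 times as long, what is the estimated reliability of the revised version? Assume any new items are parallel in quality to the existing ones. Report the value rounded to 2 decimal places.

Apply the Spearman-Brown prophecy formula, r' = nr / [1 + (n − 1)r]:
r_new = (4.61 × 0.37) / (1 + (4.61 − 1) × 0.37)
     = 1.7057 / 2.3357 = 0.7303

0.73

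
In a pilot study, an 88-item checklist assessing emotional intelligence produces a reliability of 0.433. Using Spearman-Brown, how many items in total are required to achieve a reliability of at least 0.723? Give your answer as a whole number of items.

301

Invert Spearman-Brown to solve for n:
n = r_target (1 − r_old) / [ r_old (1 − r_target) ]
n = 0.723(1 − 0.433) / [0.433(1 − 0.723)]
n = 0.409941 / 0.119941 ≈ 3.4179
Items needed = n × 88 = 3.4179 × 88 ≈ 300.78 → round up to 301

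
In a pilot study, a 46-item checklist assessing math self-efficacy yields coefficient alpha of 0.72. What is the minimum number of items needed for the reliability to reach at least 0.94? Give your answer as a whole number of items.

n = [0.94 × 0.28] / [0.72 × 0.06]
n = 0.2632 / 0.0432 ≈ 6.0926
Items needed = n × 46 = 6.0926 × 46 ≈ 280.26 → round up to 281

281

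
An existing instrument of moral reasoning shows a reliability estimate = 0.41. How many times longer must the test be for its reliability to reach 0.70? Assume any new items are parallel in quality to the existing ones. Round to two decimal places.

3.36

n = [0.70 × 0.59] / [0.41 × 0.30]
  = 0.4130 / 0.1230 = 3.3577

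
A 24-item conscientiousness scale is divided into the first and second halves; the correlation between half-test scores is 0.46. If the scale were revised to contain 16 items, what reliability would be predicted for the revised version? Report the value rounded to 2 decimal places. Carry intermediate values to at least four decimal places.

0.53

Spearman-Brown correction (n = 2): r_full = 2·0.46/(1 + 0.46) = 0.6301
Then adjust to 16 items: n = 16/24 = 0.6667
r_new = n·r_full / (1 + (n − 1)·r_full) = 0.4201 / 0.7900 ≈ 0.5318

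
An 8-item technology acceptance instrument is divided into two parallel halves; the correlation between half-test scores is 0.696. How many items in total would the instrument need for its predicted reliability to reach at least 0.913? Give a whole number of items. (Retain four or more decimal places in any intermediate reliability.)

19

Corrected full-test reliability: r_full = 2 × 0.696 / (1 + 0.696) ≈ 0.8208
Solve Spearman-Brown for n: n = 0.913(1 − 0.8208) / [0.8208(1 − 0.913)] = 2.2911
Items = 2.2911 × 8 ≈ 18.33 → 19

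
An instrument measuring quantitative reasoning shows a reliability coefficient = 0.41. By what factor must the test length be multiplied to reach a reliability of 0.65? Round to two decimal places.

2.67

Spearman-Brown solved for the length factor n:
n = r_target (1 − r_old) / [ r_old (1 − r_target) ]
n = [0.65 × 0.59] / [0.41 × 0.35]
n = 0.3835 / 0.1435 ≈ 2.6725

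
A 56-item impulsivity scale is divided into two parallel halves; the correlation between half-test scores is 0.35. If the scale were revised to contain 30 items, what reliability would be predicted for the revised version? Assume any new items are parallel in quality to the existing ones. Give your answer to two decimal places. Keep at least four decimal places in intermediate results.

0.37

Full-test reliability from the split-half r: r_full = 2(0.35)/(1 + 0.35) = 0.5185
Then adjust to 30 items: n = 30/56 = 0.5357
r_new = n·r_full / (1 + (n − 1)·r_full) = 0.2778 / 0.7593 ≈ 0.3659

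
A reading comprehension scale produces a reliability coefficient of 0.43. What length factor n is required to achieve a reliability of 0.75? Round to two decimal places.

Invert Spearman-Brown to solve for n:
n = r*(1 − r) / [ r (1 − r*) ]
n = [0.75 × 0.57] / [0.43 × 0.25]
n = 0.4275 / 0.1075 ≈ 3.9767

3.98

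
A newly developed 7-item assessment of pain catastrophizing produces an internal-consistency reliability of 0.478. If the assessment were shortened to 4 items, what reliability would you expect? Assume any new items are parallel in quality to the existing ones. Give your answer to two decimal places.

0.34

Length ratio n = 4/7 = 0.5714
Apply the Spearman-Brown prophecy formula, r' = nr / [1 + (n − 1)r]:
r_new = 0.5714·0.478 / [1 + (0.5714 − 1)·0.478]
r_new = 0.2731 / 0.7951 ≈ 0.3435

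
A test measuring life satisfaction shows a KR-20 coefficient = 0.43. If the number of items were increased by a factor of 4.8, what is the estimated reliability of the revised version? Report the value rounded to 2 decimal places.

By Spearman-Brown, r_new = n r / (1 + (n − 1) r).
r_new = 4.8·0.43 / [1 + (4.8 − 1)·0.43]
     = 2.0640 / 2.6340 = 0.7836

0.78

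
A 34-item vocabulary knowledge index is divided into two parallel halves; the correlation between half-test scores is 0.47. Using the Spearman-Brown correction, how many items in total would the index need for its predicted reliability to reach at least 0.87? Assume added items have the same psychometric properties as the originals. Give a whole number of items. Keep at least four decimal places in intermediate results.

Corrected full-test reliability: r_full = 2 × 0.47 / (1 + 0.47) ≈ 0.6395
Solve Spearman-Brown for n: n = 0.87(1 − 0.6395) / [0.6395(1 − 0.87)] = 3.7726
Required items = 3.7726 × 34 = 128.27, so 129 items.

129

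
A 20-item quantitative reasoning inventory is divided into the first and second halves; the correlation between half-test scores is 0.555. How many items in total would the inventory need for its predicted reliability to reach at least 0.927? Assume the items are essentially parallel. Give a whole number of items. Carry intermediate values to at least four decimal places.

102

r_full = 2(0.555)/(1 + 0.555) = 0.7138
Solve Spearman-Brown for n: n = 0.927(1 − 0.7138) / [0.7138(1 − 0.927)] = 5.0915
Required items = 5.0915 × 20 = 101.83, so 102 items.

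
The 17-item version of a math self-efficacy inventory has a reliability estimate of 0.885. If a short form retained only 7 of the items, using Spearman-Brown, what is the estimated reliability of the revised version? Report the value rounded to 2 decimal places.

n = 7/17 = 0.4118
By Spearman-Brown, r_new = n r / (1 + (n − 1) r).
r_new = 0.4118·0.885 / [1 + (0.4118 − 1)·0.885]
     = 0.3644 / 0.4794 = 0.7601

0.76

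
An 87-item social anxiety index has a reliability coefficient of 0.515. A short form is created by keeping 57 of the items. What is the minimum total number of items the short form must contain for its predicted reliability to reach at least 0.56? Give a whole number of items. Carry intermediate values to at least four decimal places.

105

Short-form reliability: n = 57/87 = 0.6552; r_57 = n·r/(1+(n−1)r) ≈ 0.4103
Then solve for n' with r_old = 0.4103, r_target = 0.56: n' = 0.56(1 − 0.4103)/[0.4103(1 − 0.56)] = 1.8292
Total items = 1.8292 × 57 = 104.26, rounded up to 105.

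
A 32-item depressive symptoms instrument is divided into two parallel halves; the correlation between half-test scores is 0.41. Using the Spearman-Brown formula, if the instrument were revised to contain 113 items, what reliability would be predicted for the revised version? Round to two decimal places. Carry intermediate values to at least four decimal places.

0.83

Spearman-Brown correction (n = 2): r_full = 2·0.41/(1 + 0.41) = 0.5816
Length factor from 32 to 113 items: n = 113/32 = 3.5312
r_new = n·r_full / (1 + (n − 1)·r_full) = 2.0537 / 2.4721 ≈ 0.8308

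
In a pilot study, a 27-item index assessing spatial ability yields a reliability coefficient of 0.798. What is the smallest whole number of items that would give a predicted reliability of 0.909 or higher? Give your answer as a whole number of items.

n = 0.909(1 − 0.798) / [0.798(1 − 0.909)]
n = 0.183618 / 0.072618 ≈ 2.5285
2.5285 × 27 = 68.27 → 69 items

69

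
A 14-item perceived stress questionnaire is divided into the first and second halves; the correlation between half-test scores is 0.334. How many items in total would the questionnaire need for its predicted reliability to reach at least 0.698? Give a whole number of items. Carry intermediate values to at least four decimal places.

33

Corrected full-test reliability: r_full = 2 × 0.334 / (1 + 0.334) ≈ 0.5007
n = r_tgt(1 − r_full) / [r_full(1 − r_tgt)] = 0.698 × 0.4993 / (0.5007 × 0.302) ≈ 2.3048
Items = 2.3048 × 14 ≈ 32.27 → 33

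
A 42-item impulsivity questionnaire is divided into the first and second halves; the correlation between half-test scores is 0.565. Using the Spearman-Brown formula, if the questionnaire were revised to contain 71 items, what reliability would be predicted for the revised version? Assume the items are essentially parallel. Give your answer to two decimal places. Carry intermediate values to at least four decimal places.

Full-test reliability from the split-half r: r_full = 2(0.565)/(1 + 0.565) = 0.7220
Then adjust to 71 items: n = 71/42 = 1.6905
r_new = n·r_full / (1 + (n − 1)·r_full) = 1.2205 / 1.4985 ≈ 0.8145

0.81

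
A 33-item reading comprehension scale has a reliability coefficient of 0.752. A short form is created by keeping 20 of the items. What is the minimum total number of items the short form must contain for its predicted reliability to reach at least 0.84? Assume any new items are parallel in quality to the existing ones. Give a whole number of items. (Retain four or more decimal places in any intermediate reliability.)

58

First, r for the 20-item form: n = 20/33 = 0.6061, so r_20 = 0.6061·0.752/(1 + (0.6061 − 1)·0.752) = 0.6476
Then solve for n' with r_old = 0.6476, r_target = 0.84: n' = 0.84(1 − 0.6476)/[0.6476(1 − 0.84)] = 2.8569
Total items = 2.8569 × 20 = 57.14, rounded up to 58.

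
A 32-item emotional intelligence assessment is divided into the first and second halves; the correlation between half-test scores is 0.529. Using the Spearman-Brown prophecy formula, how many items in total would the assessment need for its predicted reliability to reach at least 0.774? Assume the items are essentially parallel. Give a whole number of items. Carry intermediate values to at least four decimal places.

Corrected full-test reliability: r_full = 2 × 0.529 / (1 + 0.529) ≈ 0.6920
Solve Spearman-Brown for n: n = 0.774(1 − 0.6920) / [0.6920(1 − 0.774)] = 1.5243
Required items = 1.5243 × 32 = 48.78, so 49 items.

49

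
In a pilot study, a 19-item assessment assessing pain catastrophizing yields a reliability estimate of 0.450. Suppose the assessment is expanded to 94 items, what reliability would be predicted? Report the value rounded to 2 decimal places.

0.80

Length ratio n = 94/19 = 4.9474
r_new = (4.9474 × 0.450) / (1 + (4.9474 − 1) × 0.450)
r_new = 2.2263 / 2.7763 ≈ 0.8019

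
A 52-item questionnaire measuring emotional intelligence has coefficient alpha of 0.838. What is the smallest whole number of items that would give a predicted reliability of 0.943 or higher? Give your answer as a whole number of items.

n = [0.943 × 0.162] / [0.838 × 0.057]
n = 0.152766 / 0.047766 ≈ 3.1982
So the test needs 3.1982 × 52 ≈ 166.31 items; rounding up, 167.

167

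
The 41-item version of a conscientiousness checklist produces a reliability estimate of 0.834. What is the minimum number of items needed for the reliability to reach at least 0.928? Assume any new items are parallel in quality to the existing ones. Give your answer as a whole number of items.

n = 0.928(1 − 0.834) / [0.834(1 − 0.928)]
n = 0.154048 / 0.060048 ≈ 2.5654
Items needed = n × 41 = 2.5654 × 41 ≈ 105.18 → round up to 106

106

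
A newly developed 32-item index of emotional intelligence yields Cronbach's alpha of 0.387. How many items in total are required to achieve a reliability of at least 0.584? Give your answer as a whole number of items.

72

n = [0.584 × 0.613] / [0.387 × 0.416]
  = 0.357992 / 0.160992 = 2.2237
Items needed = n × 32 = 2.2237 × 32 ≈ 71.16 → round up to 72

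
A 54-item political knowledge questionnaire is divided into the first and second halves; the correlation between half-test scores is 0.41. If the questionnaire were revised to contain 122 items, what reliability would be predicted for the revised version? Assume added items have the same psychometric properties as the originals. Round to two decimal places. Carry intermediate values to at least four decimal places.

0.76

First correct the split-half correlation to full-test reliability: r_full = 2 × 0.41 / (1 + 0.41) ≈ 0.5816
Then adjust to 122 items: n = 122/54 = 2.2593
r_new = n·r_full / (1 + (n − 1)·r_full) = 1.3140 / 1.7324 ≈ 0.7585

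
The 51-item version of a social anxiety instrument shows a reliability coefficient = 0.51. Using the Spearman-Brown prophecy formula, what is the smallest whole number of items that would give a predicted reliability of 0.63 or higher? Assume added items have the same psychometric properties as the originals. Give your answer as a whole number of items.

n = [0.63 × 0.49] / [0.51 × 0.37]
n = 0.3087 / 0.1887 ≈ 1.6359
Items needed = n × 51 = 1.6359 × 51 ≈ 83.43 → round up to 84

84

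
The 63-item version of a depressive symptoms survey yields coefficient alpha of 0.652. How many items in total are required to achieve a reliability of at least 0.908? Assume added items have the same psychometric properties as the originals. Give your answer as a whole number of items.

332

n = 0.908 × (1 − 0.652) / [ 0.652 × (1 − 0.908) ]
n = 0.315984 / 0.059984 ≈ 5.2678
So the test needs 5.2678 × 63 ≈ 331.87 items; rounding up, 332.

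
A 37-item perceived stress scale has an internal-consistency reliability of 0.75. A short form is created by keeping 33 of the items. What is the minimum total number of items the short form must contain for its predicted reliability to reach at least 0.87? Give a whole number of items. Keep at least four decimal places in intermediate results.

First, r for the 33-item form: n = 33/37 = 0.8919, so r_33 = 0.8919·0.75/(1 + (0.8919 − 1)·0.75) = 0.7279
Length factor from the short form to reach 0.87: n' = 0.87(1 − 0.7279) / [0.7279(1 − 0.87)] ≈ 2.5017
Total items = 2.5017 × 33 = 82.56, rounded up to 83.

83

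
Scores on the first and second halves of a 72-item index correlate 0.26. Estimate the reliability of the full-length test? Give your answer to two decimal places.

0.41

r_full = 2(0.26) / (1 + 0.26)
       = 0.5200 / 1.2600 = 0.4127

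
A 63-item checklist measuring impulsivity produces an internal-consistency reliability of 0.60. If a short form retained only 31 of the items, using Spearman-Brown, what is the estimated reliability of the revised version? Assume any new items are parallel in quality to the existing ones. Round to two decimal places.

n = 31/63 = 0.4921
By Spearman-Brown, r_new = n r / (1 + (n − 1) r).
r_new = (0.4921 × 0.60) / (1 + (0.4921 − 1) × 0.60)
r_new = 0.2953 / 0.6953 ≈ 0.4247

0.42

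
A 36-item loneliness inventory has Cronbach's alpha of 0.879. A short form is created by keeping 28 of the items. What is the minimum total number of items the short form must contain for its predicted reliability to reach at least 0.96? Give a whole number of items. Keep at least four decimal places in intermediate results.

First, r for the 28-item form: n = 28/36 = 0.7778, so r_28 = 0.7778·0.879/(1 + (0.7778 − 1)·0.879) = 0.8496
Then solve for n' with r_old = 0.8496, r_target = 0.96: n' = 0.96(1 − 0.8496)/[0.8496(1 − 0.96)] = 4.2486
Items = 4.2486 × 28 ≈ 118.96 → 119

119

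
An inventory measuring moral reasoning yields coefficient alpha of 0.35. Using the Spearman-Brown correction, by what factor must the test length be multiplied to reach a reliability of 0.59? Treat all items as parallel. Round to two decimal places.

Spearman-Brown solved for the length factor n:
n = r*(1 − r) / [ r (1 − r*) ]
n = 0.59(1 − 0.35) / [0.35(1 − 0.59)]
n = 0.3835 / 0.1435 ≈ 2.6725

2.67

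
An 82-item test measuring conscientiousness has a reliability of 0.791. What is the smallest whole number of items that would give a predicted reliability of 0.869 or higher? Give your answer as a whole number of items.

144

Invert Spearman-Brown to solve for n:
n = r_target (1 − r_old) / [ r_old (1 − r_target) ]
n = [0.869 × 0.209] / [0.791 × 0.131]
n = 0.181621 / 0.103621 ≈ 1.7527
So the test needs 1.7527 × 82 ≈ 143.72 items; rounding up, 144.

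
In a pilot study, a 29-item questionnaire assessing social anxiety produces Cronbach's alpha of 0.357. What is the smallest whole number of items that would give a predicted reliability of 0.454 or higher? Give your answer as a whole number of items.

n = 0.454(1 − 0.357) / [0.357(1 − 0.454)]
  = 0.291922 / 0.194922 = 1.4976
Items needed = n × 29 = 1.4976 × 29 ≈ 43.43 → round up to 44

44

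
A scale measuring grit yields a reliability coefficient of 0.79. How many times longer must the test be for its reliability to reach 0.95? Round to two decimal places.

n = 0.95(1 − 0.79) / [0.79(1 − 0.95)]
n = 0.1995 / 0.0395 ≈ 5.0506

5.05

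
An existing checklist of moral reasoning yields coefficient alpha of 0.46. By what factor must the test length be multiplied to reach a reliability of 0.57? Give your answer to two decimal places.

Invert Spearman-Brown to solve for n:
n = r_target (1 − r_old) / [ r_old (1 − r_target) ]
n = 0.57 × (1 − 0.46) / [ 0.46 × (1 − 0.57) ]
  = 0.3078 / 0.1978 = 1.5561

1.56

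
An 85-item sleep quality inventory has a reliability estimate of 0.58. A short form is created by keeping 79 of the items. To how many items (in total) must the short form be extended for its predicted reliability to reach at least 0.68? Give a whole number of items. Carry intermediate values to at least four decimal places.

131

First, r for the 79-item form: n = 79/85 = 0.9294, so r_79 = 0.9294·0.58/(1 + (0.9294 − 1)·0.58) = 0.5621
Length factor from the short form to reach 0.68: n' = 0.68(1 − 0.5621) / [0.5621(1 − 0.68)] ≈ 1.6555
Items = 1.6555 × 79 ≈ 130.78 → 131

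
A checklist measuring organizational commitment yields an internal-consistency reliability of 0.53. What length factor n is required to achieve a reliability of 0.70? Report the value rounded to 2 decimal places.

2.07

Spearman-Brown solved for the length factor n:
n = r*(1 − r) / [ r (1 − r*) ]
n = [0.70 × 0.47] / [0.53 × 0.30]
  = 0.3290 / 0.1590 = 2.0692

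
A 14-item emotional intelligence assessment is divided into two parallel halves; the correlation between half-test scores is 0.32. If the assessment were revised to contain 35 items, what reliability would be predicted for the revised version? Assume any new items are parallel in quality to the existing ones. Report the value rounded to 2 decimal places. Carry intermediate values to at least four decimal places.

Spearman-Brown correction (n = 2): r_full = 2·0.32/(1 + 0.32) = 0.4848
Length factor from 14 to 35 items: n = 35/14 = 2.5000
r_new = n·r_full / (1 + (n − 1)·r_full) = 1.2120 / 1.7272 ≈ 0.7017

0.70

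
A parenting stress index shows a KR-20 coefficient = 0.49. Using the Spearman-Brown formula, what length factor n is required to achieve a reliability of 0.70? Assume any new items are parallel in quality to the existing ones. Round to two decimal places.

2.43

n = 0.70(1 − 0.49) / [0.49(1 − 0.70)]
  = 0.3570 / 0.1470 = 2.4286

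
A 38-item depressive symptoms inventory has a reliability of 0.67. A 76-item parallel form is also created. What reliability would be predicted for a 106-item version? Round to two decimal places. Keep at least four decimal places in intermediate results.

0.85

The 76-item form is not needed; work directly from the 38-item form with n = 106/38 = 2.7895.
r_{106} = n·r / (1 + (n − 1)·r) = 1.8690 / 2.1990 ≈ 0.8499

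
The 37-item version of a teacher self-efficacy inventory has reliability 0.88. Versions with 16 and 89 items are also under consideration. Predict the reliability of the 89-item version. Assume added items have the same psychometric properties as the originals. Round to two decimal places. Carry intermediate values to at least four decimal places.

Only the ratio of lengths matters: n = 89/37 = 2.4054
r_{89} = n·r / (1 + (n − 1)·r) = 2.1168 / 2.2368 ≈ 0.9464

0.95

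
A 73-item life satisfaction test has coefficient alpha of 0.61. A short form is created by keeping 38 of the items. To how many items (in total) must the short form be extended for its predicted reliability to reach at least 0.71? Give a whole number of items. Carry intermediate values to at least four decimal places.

First, r for the 38-item form: n = 38/73 = 0.5205, so r_38 = 0.5205·0.61/(1 + (0.5205 − 1)·0.61) = 0.4488
Then solve for n' with r_old = 0.4488, r_target = 0.71: n' = 0.71(1 − 0.4488)/[0.4488(1 − 0.71)] = 3.0069
Total items = 3.0069 × 38 = 114.26, rounded up to 115.

115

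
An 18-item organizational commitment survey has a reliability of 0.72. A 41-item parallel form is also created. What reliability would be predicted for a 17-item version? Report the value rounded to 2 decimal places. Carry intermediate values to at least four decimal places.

Only the ratio of lengths matters: n = 17/18 = 0.9444
r_{17} = n·r / (1 + (n − 1)·r) = 0.6800 / 0.9600 ≈ 0.7083

0.71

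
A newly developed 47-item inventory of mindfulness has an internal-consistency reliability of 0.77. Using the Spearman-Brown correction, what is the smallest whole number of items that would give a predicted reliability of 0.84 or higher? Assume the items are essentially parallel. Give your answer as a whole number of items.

74

n = 0.84(1 − 0.77) / [0.77(1 − 0.84)]
n = 0.1932 / 0.1232 ≈ 1.5682
So the test needs 1.5682 × 47 ≈ 73.71 items; rounding up, 74.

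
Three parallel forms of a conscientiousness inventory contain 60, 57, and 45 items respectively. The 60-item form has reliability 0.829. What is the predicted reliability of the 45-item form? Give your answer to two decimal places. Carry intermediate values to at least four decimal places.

0.78

The 57-item form is not needed; work directly from the 60-item form with n = 45/60 = 0.7500.
r_{45} = n·r / (1 + (n − 1)·r) = 0.6218 / 0.7928 ≈ 0.7843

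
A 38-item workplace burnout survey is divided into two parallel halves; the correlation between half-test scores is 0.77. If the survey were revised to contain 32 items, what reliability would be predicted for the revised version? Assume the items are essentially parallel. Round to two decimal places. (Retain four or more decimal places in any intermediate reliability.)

Full-test reliability from the split-half r: r_full = 2(0.77)/(1 + 0.77) = 0.8701
Length factor from 38 to 32 items: n = 32/38 = 0.8421
r_new = n·r_full / (1 + (n − 1)·r_full) = 0.7327 / 0.8626 ≈ 0.8494

0.85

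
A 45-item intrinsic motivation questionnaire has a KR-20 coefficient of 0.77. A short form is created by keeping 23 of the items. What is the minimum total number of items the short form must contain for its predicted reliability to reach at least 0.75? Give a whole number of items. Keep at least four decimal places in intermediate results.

First, r for the 23-item form: n = 23/45 = 0.5111, so r_23 = 0.5111·0.77/(1 + (0.5111 − 1)·0.77) = 0.6311
Length factor from the short form to reach 0.75: n' = 0.75(1 − 0.6311) / [0.6311(1 − 0.75)] ≈ 1.7536
Items = 1.7536 × 23 ≈ 40.33 → 41

41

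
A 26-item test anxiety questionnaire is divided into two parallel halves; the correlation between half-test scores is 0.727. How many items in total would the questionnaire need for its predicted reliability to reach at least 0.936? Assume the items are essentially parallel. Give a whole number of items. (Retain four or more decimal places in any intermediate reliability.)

r_full = 2(0.727)/(1 + 0.727) = 0.8419
n = r_tgt(1 − r_full) / [r_full(1 − r_tgt)] = 0.936 × 0.1581 / (0.8419 × 0.064) ≈ 2.7464
Required items = 2.7464 × 26 = 71.41, so 72 items.

72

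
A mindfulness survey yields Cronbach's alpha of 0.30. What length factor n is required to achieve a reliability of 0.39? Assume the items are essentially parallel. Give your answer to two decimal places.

n = 0.39 × (1 − 0.30) / [ 0.30 × (1 − 0.39) ]
  = 0.2730 / 0.1830 = 1.4918

1.49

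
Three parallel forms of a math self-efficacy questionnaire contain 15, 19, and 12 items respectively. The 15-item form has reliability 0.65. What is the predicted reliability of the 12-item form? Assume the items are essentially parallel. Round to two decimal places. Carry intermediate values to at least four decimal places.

0.60

Only the ratio of lengths matters: n = 12/15 = 0.8000
r_{12} = n·r / (1 + (n − 1)·r) = 0.5200 / 0.8700 ≈ 0.5977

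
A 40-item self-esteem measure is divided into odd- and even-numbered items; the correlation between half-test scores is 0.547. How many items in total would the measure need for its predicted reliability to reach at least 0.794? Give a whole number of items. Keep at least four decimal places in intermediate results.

64

r_full = 2(0.547)/(1 + 0.547) = 0.7072
n = r_tgt(1 − r_full) / [r_full(1 − r_tgt)] = 0.794 × 0.2928 / (0.7072 × 0.206) ≈ 1.5958
Required items = 1.5958 × 40 = 63.83, so 64 items.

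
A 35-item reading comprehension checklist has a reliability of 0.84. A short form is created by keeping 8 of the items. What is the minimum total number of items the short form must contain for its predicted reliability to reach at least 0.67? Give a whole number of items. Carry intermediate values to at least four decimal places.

First, r for the 8-item form: n = 8/35 = 0.2286, so r_8 = 0.2286·0.84/(1 + (0.2286 − 1)·0.84) = 0.5455
Length factor from the short form to reach 0.67: n' = 0.67(1 − 0.5455) / [0.5455(1 − 0.67)] ≈ 1.6916
Items = 1.6916 × 8 ≈ 13.53 → 14

14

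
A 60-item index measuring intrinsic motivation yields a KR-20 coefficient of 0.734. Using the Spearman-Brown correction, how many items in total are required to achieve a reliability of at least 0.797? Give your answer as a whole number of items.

86

Invert Spearman-Brown to solve for n:
n = r*(1 − r) / [ r (1 − r*) ]
n = [0.797 × 0.266] / [0.734 × 0.203]
  = 0.212002 / 0.149002 = 1.4228
1.4228 × 60 = 85.37 → 86 items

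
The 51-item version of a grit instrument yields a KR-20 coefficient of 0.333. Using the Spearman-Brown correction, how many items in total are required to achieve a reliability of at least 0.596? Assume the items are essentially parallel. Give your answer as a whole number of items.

151

Rearranging the Spearman-Brown formula for n,
n = r_target (1 − r_old) / [ r_old (1 − r_target) ]
n = 0.596 × (1 − 0.333) / [ 0.333 × (1 − 0.596) ]
  = 0.397532 / 0.134532 = 2.9549
So the test needs 2.9549 × 51 ≈ 150.70 items; rounding up, 151.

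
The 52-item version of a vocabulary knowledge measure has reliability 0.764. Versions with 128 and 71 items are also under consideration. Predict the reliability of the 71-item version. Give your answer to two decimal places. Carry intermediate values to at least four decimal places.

0.82

The 128-item form is not needed; work directly from the 52-item form with n = 71/52 = 1.3654.
r_{71} = n·r / (1 + (n − 1)·r) = 1.0432 / 1.2792 ≈ 0.8155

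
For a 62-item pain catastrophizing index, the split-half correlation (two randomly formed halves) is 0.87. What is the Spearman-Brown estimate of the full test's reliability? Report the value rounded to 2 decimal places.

0.93

Apply the Spearman-Brown correction with n = 2:
r_full = 2r_hh / (1 + r_hh) = 2 × 0.87 / (1 + 0.87)
       = 1.7400 / 1.8700 = 0.9305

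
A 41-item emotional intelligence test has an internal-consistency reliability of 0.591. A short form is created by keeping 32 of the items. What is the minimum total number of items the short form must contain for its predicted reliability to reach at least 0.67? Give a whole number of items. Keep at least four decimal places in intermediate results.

First, r for the 32-item form: n = 32/41 = 0.7805, so r_32 = 0.7805·0.591/(1 + (0.7805 − 1)·0.591) = 0.5300
Then solve for n' with r_old = 0.5300, r_target = 0.67: n' = 0.67(1 − 0.5300)/[0.5300(1 − 0.67)] = 1.8005
Items = 1.8005 × 32 ≈ 57.62 → 58

58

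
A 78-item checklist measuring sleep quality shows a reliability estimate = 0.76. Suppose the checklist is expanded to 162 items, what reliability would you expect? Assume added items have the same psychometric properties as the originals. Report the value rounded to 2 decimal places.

n = 162/78 = 2.0769
Spearman-Brown: r_new = n·r / (1 + (n − 1)·r)
r_new = (2.0769 × 0.76) / (1 + (2.0769 − 1) × 0.76)
     = 1.5784 / 1.8184 = 0.8680

0.87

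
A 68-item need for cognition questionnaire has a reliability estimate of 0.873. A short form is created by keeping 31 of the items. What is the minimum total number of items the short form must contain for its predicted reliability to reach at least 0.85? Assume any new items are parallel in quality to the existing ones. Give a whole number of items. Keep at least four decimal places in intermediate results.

Short-form reliability: n = 31/68 = 0.4559; r_31 = n·r/(1+(n−1)r) ≈ 0.7581
Then solve for n' with r_old = 0.7581, r_target = 0.85: n' = 0.85(1 − 0.7581)/[0.7581(1 − 0.85)] = 1.8082
Total items = 1.8082 × 31 = 56.05, rounded up to 57.

57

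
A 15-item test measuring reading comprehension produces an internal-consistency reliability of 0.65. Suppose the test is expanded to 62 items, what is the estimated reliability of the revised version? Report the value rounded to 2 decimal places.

The new length is 62/15 = 4.1333 times the old.
r_new = (4.1333 × 0.65) / (1 + (4.1333 − 1) × 0.65)
     = 2.6866 / 3.0366 = 0.8847

0.88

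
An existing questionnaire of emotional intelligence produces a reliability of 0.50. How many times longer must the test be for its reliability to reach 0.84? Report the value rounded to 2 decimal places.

5.25

n = 0.84(1 − 0.50) / [0.50(1 − 0.84)]
  = 0.4200 / 0.0800 = 5.2500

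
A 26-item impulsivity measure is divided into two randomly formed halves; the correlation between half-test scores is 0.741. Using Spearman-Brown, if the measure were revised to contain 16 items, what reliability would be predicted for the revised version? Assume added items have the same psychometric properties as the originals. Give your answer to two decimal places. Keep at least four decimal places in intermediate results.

Spearman-Brown correction (n = 2): r_full = 2·0.741/(1 + 0.741) = 0.8512
Length factor from 26 to 16 items: n = 16/26 = 0.6154
r_new = n·r_full / (1 + (n − 1)·r_full) = 0.5238 / 0.6726 ≈ 0.7788

0.78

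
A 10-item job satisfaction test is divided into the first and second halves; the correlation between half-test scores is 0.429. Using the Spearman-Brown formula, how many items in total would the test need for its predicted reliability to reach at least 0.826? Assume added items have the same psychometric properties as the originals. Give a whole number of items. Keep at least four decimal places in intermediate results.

Corrected full-test reliability: r_full = 2 × 0.429 / (1 + 0.429) ≈ 0.6004
n = r_tgt(1 − r_full) / [r_full(1 − r_tgt)] = 0.826 × 0.3996 / (0.6004 × 0.174) ≈ 3.1595
Items = 3.1595 × 10 ≈ 31.59 → 32

32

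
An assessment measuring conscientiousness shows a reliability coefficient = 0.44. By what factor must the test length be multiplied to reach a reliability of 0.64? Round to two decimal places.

n = 0.64 × (1 − 0.44) / [ 0.44 × (1 − 0.64) ]
  = 0.3584 / 0.1584 = 2.2626

2.26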